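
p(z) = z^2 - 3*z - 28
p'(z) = 2*z - 3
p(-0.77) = -25.10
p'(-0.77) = -4.54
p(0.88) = -29.87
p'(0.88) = -1.24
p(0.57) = -29.39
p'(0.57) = -1.86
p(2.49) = -29.27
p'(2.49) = 1.98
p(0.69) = -29.59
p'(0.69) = -1.62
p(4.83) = -19.16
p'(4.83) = 6.66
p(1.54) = -30.25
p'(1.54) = 0.08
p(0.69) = -29.59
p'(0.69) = -1.62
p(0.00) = -28.00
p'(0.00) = -3.00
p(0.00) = -28.00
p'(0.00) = -3.00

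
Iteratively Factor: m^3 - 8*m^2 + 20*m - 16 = (m - 4)*(m^2 - 4*m + 4) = (m - 4)*(m - 2)*(m - 2)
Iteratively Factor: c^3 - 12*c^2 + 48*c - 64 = (c - 4)*(c^2 - 8*c + 16) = (c - 4)^2*(c - 4)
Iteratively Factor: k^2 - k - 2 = (k - 2)*(k + 1)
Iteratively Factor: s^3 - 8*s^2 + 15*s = (s - 5)*(s^2 - 3*s) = (s - 5)*(s - 3)*(s)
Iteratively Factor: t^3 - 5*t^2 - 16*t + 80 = (t - 5)*(t^2 - 16) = (t - 5)*(t + 4)*(t - 4)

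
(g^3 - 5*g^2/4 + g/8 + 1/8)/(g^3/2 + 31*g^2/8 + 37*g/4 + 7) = (8*g^3 - 10*g^2 + g + 1)/(4*g^3 + 31*g^2 + 74*g + 56)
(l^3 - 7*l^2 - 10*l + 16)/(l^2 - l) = l - 6 - 16/l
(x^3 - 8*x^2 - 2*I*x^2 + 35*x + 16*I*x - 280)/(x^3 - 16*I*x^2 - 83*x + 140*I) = (x^2 + x*(-8 + 5*I) - 40*I)/(x^2 - 9*I*x - 20)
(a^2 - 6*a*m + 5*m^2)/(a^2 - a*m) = (a - 5*m)/a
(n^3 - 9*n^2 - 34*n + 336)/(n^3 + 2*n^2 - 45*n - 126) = (n - 8)/(n + 3)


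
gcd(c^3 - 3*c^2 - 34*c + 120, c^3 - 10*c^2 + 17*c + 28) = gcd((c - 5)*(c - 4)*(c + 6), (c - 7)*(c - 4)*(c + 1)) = c - 4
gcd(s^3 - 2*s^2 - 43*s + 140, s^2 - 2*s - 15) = s - 5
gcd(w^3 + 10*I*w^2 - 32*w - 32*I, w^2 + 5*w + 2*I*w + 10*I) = w + 2*I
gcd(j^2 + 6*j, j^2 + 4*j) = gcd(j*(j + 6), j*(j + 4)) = j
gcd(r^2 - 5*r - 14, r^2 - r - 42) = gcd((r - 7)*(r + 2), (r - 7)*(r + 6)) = r - 7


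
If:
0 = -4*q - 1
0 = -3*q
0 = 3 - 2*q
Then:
No Solution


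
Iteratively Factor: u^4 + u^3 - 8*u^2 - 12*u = (u)*(u^3 + u^2 - 8*u - 12) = u*(u + 2)*(u^2 - u - 6) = u*(u - 3)*(u + 2)*(u + 2)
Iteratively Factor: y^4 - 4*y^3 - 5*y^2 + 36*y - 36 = (y - 3)*(y^3 - y^2 - 8*y + 12) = (y - 3)*(y - 2)*(y^2 + y - 6) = (y - 3)*(y - 2)*(y + 3)*(y - 2)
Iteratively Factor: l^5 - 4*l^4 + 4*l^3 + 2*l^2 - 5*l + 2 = (l - 1)*(l^4 - 3*l^3 + l^2 + 3*l - 2) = (l - 2)*(l - 1)*(l^3 - l^2 - l + 1) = (l - 2)*(l - 1)*(l + 1)*(l^2 - 2*l + 1) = (l - 2)*(l - 1)^2*(l + 1)*(l - 1)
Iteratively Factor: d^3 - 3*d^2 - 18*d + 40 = (d - 5)*(d^2 + 2*d - 8) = (d - 5)*(d + 4)*(d - 2)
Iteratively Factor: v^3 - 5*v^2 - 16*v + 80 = (v + 4)*(v^2 - 9*v + 20) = (v - 4)*(v + 4)*(v - 5)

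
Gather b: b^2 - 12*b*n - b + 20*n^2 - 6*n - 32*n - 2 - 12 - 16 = b^2 + b*(-12*n - 1) + 20*n^2 - 38*n - 30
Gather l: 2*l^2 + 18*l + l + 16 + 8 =2*l^2 + 19*l + 24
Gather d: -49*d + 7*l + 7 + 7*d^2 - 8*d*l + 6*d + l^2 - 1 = 7*d^2 + d*(-8*l - 43) + l^2 + 7*l + 6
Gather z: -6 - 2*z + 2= -2*z - 4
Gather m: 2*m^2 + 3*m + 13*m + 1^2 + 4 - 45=2*m^2 + 16*m - 40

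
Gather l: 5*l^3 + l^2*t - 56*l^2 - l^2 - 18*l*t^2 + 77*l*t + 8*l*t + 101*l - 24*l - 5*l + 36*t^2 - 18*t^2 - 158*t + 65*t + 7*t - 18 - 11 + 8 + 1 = 5*l^3 + l^2*(t - 57) + l*(-18*t^2 + 85*t + 72) + 18*t^2 - 86*t - 20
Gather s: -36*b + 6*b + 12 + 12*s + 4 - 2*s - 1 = -30*b + 10*s + 15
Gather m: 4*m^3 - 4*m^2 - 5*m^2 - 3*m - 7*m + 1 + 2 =4*m^3 - 9*m^2 - 10*m + 3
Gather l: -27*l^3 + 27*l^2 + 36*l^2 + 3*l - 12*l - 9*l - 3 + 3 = -27*l^3 + 63*l^2 - 18*l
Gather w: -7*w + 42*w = 35*w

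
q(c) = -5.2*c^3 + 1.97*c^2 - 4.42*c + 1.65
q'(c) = -15.6*c^2 + 3.94*c - 4.42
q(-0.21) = 2.71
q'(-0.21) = -5.94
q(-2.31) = 86.47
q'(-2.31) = -96.76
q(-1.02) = 13.73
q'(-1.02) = -24.67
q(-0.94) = 11.86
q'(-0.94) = -21.91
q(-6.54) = 1569.39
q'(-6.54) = -697.42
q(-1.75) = 43.29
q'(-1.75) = -59.09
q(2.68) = -96.14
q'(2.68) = -105.91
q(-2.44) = 99.70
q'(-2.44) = -106.91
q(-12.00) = 9323.97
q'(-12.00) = -2298.10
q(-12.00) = 9323.97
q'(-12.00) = -2298.10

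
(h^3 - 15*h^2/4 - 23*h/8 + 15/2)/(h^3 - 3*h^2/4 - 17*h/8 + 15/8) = (h - 4)/(h - 1)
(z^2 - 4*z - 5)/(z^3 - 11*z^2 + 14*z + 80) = (z + 1)/(z^2 - 6*z - 16)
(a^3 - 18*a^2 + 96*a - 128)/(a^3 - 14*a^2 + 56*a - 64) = (a - 8)/(a - 4)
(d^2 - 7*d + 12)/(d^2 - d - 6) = (d - 4)/(d + 2)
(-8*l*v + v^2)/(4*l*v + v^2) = (-8*l + v)/(4*l + v)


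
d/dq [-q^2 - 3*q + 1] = -2*q - 3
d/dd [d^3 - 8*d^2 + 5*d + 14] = 3*d^2 - 16*d + 5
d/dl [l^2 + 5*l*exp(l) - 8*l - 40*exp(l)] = 5*l*exp(l) + 2*l - 35*exp(l) - 8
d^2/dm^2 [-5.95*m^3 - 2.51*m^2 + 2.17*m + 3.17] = -35.7*m - 5.02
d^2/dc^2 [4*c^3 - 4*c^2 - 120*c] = 24*c - 8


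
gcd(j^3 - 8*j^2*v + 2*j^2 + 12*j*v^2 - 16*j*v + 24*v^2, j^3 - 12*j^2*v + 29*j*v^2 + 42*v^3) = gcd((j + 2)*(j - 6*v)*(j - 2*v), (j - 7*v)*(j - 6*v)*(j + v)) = -j + 6*v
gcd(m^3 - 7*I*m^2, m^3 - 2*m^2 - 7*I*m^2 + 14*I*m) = m^2 - 7*I*m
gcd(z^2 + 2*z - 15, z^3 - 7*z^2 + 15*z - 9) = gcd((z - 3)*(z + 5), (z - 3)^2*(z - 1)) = z - 3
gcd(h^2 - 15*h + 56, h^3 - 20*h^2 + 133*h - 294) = h - 7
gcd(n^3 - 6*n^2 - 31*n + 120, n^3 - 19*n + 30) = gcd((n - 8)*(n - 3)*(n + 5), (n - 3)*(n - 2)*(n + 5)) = n^2 + 2*n - 15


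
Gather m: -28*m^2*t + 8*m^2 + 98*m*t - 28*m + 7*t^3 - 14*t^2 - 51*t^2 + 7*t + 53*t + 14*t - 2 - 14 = m^2*(8 - 28*t) + m*(98*t - 28) + 7*t^3 - 65*t^2 + 74*t - 16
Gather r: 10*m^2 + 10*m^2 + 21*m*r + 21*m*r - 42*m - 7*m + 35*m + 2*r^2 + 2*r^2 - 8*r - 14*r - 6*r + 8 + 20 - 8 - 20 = 20*m^2 - 14*m + 4*r^2 + r*(42*m - 28)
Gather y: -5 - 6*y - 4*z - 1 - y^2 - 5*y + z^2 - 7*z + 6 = -y^2 - 11*y + z^2 - 11*z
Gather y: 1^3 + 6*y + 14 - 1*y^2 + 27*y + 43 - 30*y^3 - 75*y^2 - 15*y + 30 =-30*y^3 - 76*y^2 + 18*y + 88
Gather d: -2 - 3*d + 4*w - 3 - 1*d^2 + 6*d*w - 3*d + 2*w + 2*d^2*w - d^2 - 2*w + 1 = d^2*(2*w - 2) + d*(6*w - 6) + 4*w - 4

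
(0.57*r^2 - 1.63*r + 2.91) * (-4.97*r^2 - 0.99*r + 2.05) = -2.8329*r^4 + 7.5368*r^3 - 11.6805*r^2 - 6.2224*r + 5.9655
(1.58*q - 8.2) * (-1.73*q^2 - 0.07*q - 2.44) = -2.7334*q^3 + 14.0754*q^2 - 3.2812*q + 20.008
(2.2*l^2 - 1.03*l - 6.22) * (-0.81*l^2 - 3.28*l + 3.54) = -1.782*l^4 - 6.3817*l^3 + 16.2046*l^2 + 16.7554*l - 22.0188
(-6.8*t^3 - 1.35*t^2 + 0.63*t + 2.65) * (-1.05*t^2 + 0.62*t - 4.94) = 7.14*t^5 - 2.7985*t^4 + 32.0935*t^3 + 4.2771*t^2 - 1.4692*t - 13.091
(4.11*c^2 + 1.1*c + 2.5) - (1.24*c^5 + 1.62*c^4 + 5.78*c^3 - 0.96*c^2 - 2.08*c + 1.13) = -1.24*c^5 - 1.62*c^4 - 5.78*c^3 + 5.07*c^2 + 3.18*c + 1.37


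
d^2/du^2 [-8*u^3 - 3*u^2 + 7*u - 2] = -48*u - 6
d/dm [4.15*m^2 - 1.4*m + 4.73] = 8.3*m - 1.4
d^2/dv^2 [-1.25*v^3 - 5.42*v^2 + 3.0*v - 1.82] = -7.5*v - 10.84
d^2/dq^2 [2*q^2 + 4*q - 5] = 4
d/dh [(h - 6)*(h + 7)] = 2*h + 1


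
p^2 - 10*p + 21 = (p - 7)*(p - 3)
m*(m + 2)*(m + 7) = m^3 + 9*m^2 + 14*m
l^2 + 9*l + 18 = (l + 3)*(l + 6)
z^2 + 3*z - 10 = (z - 2)*(z + 5)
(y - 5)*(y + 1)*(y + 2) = y^3 - 2*y^2 - 13*y - 10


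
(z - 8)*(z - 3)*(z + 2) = z^3 - 9*z^2 + 2*z + 48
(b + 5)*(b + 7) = b^2 + 12*b + 35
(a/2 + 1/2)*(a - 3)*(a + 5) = a^3/2 + 3*a^2/2 - 13*a/2 - 15/2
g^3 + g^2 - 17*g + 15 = (g - 3)*(g - 1)*(g + 5)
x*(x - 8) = x^2 - 8*x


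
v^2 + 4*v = v*(v + 4)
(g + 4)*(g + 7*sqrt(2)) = g^2 + 4*g + 7*sqrt(2)*g + 28*sqrt(2)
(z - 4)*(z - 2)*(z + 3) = z^3 - 3*z^2 - 10*z + 24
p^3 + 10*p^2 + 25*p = p*(p + 5)^2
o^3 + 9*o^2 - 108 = (o - 3)*(o + 6)^2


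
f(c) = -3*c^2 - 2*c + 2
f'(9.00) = -56.00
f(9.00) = -259.00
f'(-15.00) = 88.00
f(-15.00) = -643.00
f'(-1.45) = 6.70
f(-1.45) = -1.41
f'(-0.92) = 3.52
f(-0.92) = 1.30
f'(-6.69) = 38.14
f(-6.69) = -118.89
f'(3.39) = -22.34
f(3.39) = -39.26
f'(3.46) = -22.76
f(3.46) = -40.83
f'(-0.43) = 0.58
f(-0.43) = 2.31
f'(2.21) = -15.26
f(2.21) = -17.07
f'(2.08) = -14.48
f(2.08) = -15.14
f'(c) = -6*c - 2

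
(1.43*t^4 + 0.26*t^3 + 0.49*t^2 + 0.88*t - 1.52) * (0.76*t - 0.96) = 1.0868*t^5 - 1.1752*t^4 + 0.1228*t^3 + 0.1984*t^2 - 2.0*t + 1.4592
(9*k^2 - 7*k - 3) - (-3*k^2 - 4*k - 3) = 12*k^2 - 3*k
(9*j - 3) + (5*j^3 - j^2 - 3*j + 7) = 5*j^3 - j^2 + 6*j + 4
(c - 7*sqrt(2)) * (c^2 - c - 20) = c^3 - 7*sqrt(2)*c^2 - c^2 - 20*c + 7*sqrt(2)*c + 140*sqrt(2)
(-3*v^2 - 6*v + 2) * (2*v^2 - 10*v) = -6*v^4 + 18*v^3 + 64*v^2 - 20*v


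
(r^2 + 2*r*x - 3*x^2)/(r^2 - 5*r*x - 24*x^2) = (-r + x)/(-r + 8*x)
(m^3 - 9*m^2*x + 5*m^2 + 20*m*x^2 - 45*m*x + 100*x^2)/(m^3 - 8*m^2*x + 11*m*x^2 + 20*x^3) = (m + 5)/(m + x)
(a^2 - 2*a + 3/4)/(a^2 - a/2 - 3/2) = (a - 1/2)/(a + 1)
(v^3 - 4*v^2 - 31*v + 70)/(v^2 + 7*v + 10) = (v^2 - 9*v + 14)/(v + 2)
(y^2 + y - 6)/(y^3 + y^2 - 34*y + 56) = (y + 3)/(y^2 + 3*y - 28)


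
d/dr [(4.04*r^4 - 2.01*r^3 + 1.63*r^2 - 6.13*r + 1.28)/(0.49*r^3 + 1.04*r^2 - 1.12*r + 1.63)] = (1.9796*r^6 + 8.4032*r^5 - 16.4635*r^4 + 36.8506*r^3 - 7.1609*r^2 + 2.6514*r - 8.5583)/(0.2401*r^6 + 1.0192*r^5 - 0.016*r^4 - 0.7322*r^3 + 4.6448*r^2 - 3.6512*r + 2.6569)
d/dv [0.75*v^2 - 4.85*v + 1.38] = 1.5*v - 4.85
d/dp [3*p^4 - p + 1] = 12*p^3 - 1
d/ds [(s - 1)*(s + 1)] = 2*s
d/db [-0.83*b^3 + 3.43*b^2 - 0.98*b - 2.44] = -2.49*b^2 + 6.86*b - 0.98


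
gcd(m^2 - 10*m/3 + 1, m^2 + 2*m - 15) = m - 3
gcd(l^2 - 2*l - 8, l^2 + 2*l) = l + 2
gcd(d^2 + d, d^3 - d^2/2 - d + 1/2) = d + 1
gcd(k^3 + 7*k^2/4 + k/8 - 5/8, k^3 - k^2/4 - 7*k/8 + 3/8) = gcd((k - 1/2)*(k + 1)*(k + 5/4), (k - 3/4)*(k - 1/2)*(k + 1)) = k^2 + k/2 - 1/2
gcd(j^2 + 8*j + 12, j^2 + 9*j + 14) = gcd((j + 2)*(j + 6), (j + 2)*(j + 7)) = j + 2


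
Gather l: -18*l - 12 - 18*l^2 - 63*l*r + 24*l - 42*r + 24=-18*l^2 + l*(6 - 63*r) - 42*r + 12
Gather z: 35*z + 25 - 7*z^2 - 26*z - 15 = -7*z^2 + 9*z + 10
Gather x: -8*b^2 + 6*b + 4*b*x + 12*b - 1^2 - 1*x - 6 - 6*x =-8*b^2 + 18*b + x*(4*b - 7) - 7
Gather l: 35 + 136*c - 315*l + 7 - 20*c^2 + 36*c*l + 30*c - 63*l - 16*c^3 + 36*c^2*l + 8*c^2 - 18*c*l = -16*c^3 - 12*c^2 + 166*c + l*(36*c^2 + 18*c - 378) + 42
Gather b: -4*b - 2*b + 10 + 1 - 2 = 9 - 6*b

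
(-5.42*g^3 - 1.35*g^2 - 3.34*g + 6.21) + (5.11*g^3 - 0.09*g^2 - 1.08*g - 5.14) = -0.31*g^3 - 1.44*g^2 - 4.42*g + 1.07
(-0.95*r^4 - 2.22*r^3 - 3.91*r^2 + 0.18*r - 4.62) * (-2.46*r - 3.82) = 2.337*r^5 + 9.0902*r^4 + 18.099*r^3 + 14.4934*r^2 + 10.6776*r + 17.6484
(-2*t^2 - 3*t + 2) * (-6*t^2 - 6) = 12*t^4 + 18*t^3 + 18*t - 12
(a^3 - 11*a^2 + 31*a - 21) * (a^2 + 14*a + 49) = a^5 + 3*a^4 - 74*a^3 - 126*a^2 + 1225*a - 1029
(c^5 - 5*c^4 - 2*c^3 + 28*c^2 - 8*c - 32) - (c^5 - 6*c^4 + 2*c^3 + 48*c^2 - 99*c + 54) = c^4 - 4*c^3 - 20*c^2 + 91*c - 86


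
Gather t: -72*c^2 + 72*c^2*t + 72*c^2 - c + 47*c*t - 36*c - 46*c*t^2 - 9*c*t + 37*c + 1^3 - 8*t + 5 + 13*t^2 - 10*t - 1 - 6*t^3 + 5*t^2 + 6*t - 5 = -6*t^3 + t^2*(18 - 46*c) + t*(72*c^2 + 38*c - 12)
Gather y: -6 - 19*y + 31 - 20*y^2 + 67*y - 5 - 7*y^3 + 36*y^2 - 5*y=-7*y^3 + 16*y^2 + 43*y + 20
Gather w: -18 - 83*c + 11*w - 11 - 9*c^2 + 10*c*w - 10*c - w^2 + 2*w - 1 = -9*c^2 - 93*c - w^2 + w*(10*c + 13) - 30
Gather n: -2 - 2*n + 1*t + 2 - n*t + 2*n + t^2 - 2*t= -n*t + t^2 - t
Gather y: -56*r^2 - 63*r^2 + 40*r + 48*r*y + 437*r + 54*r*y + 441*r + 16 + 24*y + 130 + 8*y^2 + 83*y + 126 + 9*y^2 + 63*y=-119*r^2 + 918*r + 17*y^2 + y*(102*r + 170) + 272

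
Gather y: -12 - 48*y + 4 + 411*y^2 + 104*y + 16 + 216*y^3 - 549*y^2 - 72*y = 216*y^3 - 138*y^2 - 16*y + 8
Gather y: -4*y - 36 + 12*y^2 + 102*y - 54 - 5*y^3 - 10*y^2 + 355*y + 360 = -5*y^3 + 2*y^2 + 453*y + 270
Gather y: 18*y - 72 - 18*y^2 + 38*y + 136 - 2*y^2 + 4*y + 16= -20*y^2 + 60*y + 80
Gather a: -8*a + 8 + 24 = 32 - 8*a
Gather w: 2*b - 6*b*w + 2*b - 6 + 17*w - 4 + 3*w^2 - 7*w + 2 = 4*b + 3*w^2 + w*(10 - 6*b) - 8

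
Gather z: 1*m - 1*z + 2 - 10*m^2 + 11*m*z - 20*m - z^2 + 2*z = -10*m^2 - 19*m - z^2 + z*(11*m + 1) + 2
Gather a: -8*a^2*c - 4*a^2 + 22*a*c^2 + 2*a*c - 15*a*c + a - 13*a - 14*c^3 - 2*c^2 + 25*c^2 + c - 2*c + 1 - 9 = a^2*(-8*c - 4) + a*(22*c^2 - 13*c - 12) - 14*c^3 + 23*c^2 - c - 8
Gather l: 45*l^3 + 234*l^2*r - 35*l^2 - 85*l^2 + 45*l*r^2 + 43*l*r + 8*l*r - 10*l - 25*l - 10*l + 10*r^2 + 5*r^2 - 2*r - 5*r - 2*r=45*l^3 + l^2*(234*r - 120) + l*(45*r^2 + 51*r - 45) + 15*r^2 - 9*r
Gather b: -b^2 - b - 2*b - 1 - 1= -b^2 - 3*b - 2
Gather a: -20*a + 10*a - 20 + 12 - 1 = -10*a - 9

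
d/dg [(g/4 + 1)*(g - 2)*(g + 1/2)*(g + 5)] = g^3 + 45*g^2/8 + 11*g/4 - 39/4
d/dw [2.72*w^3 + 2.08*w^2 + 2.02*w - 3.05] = 8.16*w^2 + 4.16*w + 2.02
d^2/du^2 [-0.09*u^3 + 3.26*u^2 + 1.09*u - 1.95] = 6.52 - 0.54*u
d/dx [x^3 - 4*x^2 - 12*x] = 3*x^2 - 8*x - 12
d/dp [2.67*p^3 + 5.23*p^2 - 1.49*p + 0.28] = 8.01*p^2 + 10.46*p - 1.49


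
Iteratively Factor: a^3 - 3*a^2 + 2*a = (a - 2)*(a^2 - a) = a*(a - 2)*(a - 1)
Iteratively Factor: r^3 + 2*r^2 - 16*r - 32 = (r + 2)*(r^2 - 16) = (r + 2)*(r + 4)*(r - 4)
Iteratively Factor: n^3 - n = (n)*(n^2 - 1) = n*(n + 1)*(n - 1)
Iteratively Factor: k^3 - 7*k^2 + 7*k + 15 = (k - 5)*(k^2 - 2*k - 3) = (k - 5)*(k + 1)*(k - 3)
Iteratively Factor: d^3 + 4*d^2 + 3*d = (d + 3)*(d^2 + d) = (d + 1)*(d + 3)*(d)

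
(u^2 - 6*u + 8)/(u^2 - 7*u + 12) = (u - 2)/(u - 3)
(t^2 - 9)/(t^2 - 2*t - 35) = (9 - t^2)/(-t^2 + 2*t + 35)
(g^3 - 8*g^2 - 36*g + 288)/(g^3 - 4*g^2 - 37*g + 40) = (g^2 - 36)/(g^2 + 4*g - 5)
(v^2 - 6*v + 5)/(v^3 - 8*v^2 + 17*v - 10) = 1/(v - 2)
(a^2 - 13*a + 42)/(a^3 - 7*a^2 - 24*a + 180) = (a - 7)/(a^2 - a - 30)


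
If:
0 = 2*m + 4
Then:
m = -2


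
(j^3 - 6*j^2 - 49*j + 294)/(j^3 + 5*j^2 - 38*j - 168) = (j - 7)/(j + 4)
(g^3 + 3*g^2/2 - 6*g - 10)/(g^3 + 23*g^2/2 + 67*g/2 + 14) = (2*g^3 + 3*g^2 - 12*g - 20)/(2*g^3 + 23*g^2 + 67*g + 28)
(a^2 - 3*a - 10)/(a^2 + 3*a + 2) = (a - 5)/(a + 1)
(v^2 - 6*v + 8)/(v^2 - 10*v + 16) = (v - 4)/(v - 8)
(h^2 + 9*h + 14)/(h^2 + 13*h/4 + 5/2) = 4*(h + 7)/(4*h + 5)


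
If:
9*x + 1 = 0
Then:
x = -1/9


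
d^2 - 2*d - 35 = (d - 7)*(d + 5)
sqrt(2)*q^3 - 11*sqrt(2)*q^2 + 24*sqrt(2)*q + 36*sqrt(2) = (q - 6)^2*(sqrt(2)*q + sqrt(2))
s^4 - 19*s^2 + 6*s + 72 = (s - 3)^2*(s + 2)*(s + 4)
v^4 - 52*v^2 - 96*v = v*(v - 8)*(v + 2)*(v + 6)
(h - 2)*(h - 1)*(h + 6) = h^3 + 3*h^2 - 16*h + 12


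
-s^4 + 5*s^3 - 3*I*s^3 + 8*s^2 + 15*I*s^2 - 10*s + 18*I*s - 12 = (s - 6)*(s + 2*I)*(-I*s + 1)*(-I*s - I)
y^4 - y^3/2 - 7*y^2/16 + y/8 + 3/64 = (y - 3/4)*(y - 1/2)*(y + 1/4)*(y + 1/2)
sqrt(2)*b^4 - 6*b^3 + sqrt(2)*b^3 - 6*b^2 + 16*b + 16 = (b - 2*sqrt(2))^2*(b + sqrt(2))*(sqrt(2)*b + sqrt(2))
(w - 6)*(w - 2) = w^2 - 8*w + 12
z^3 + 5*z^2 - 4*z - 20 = (z - 2)*(z + 2)*(z + 5)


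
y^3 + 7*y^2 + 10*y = y*(y + 2)*(y + 5)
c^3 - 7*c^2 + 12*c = c*(c - 4)*(c - 3)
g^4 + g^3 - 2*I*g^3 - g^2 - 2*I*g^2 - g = g*(g + 1)*(g - I)^2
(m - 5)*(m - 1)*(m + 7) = m^3 + m^2 - 37*m + 35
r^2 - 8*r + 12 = (r - 6)*(r - 2)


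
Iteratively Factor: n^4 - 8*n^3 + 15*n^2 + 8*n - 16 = (n - 1)*(n^3 - 7*n^2 + 8*n + 16) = (n - 4)*(n - 1)*(n^2 - 3*n - 4) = (n - 4)^2*(n - 1)*(n + 1)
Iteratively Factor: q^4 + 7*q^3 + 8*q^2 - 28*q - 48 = (q - 2)*(q^3 + 9*q^2 + 26*q + 24) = (q - 2)*(q + 3)*(q^2 + 6*q + 8) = (q - 2)*(q + 3)*(q + 4)*(q + 2)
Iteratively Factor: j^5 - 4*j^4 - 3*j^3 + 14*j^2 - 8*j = (j)*(j^4 - 4*j^3 - 3*j^2 + 14*j - 8) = j*(j + 2)*(j^3 - 6*j^2 + 9*j - 4) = j*(j - 1)*(j + 2)*(j^2 - 5*j + 4) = j*(j - 4)*(j - 1)*(j + 2)*(j - 1)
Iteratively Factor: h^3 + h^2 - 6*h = (h - 2)*(h^2 + 3*h) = (h - 2)*(h + 3)*(h)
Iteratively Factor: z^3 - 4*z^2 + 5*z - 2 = (z - 1)*(z^2 - 3*z + 2) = (z - 1)^2*(z - 2)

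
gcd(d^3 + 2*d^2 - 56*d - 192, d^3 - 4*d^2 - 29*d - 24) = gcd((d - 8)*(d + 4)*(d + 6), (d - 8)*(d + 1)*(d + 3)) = d - 8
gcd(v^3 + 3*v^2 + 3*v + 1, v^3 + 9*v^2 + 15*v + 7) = v^2 + 2*v + 1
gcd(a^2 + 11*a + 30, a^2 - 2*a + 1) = 1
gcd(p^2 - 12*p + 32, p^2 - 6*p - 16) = p - 8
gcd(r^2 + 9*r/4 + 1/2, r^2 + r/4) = r + 1/4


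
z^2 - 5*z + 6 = (z - 3)*(z - 2)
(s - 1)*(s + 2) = s^2 + s - 2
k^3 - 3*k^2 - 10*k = k*(k - 5)*(k + 2)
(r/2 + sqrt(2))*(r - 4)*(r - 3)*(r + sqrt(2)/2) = r^4/2 - 7*r^3/2 + 5*sqrt(2)*r^3/4 - 35*sqrt(2)*r^2/4 + 7*r^2 - 7*r + 15*sqrt(2)*r + 12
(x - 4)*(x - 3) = x^2 - 7*x + 12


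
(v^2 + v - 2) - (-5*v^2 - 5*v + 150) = 6*v^2 + 6*v - 152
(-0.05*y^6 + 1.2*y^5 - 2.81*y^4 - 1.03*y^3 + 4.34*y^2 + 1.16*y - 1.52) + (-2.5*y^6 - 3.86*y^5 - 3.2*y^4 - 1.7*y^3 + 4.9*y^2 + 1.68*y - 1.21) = -2.55*y^6 - 2.66*y^5 - 6.01*y^4 - 2.73*y^3 + 9.24*y^2 + 2.84*y - 2.73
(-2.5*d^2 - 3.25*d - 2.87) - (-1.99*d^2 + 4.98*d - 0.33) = -0.51*d^2 - 8.23*d - 2.54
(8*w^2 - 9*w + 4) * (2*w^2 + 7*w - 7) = 16*w^4 + 38*w^3 - 111*w^2 + 91*w - 28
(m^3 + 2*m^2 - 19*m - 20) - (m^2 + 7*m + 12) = m^3 + m^2 - 26*m - 32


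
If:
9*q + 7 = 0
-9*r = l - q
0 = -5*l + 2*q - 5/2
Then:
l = -73/90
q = -7/9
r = 1/270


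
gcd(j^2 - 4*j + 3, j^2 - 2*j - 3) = j - 3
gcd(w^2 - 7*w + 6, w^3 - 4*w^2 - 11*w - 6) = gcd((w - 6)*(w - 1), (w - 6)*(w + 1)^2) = w - 6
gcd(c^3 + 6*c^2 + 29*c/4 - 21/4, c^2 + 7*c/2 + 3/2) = c + 3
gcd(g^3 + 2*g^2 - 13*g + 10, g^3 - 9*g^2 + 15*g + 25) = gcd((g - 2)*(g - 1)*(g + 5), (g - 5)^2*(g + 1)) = 1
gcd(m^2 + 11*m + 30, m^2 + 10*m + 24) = m + 6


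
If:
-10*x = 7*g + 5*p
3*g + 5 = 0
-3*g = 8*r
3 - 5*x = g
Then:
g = -5/3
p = 7/15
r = 5/8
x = 14/15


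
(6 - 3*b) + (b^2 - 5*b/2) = b^2 - 11*b/2 + 6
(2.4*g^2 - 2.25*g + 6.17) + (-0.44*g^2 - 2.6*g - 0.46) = 1.96*g^2 - 4.85*g + 5.71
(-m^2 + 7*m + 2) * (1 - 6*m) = 6*m^3 - 43*m^2 - 5*m + 2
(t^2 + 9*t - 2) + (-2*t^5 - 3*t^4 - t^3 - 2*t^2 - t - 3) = -2*t^5 - 3*t^4 - t^3 - t^2 + 8*t - 5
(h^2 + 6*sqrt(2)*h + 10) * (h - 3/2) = h^3 - 3*h^2/2 + 6*sqrt(2)*h^2 - 9*sqrt(2)*h + 10*h - 15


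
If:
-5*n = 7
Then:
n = -7/5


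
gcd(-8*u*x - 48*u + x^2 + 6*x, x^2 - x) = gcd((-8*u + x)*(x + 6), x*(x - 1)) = 1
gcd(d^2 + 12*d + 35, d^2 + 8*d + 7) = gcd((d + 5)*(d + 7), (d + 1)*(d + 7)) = d + 7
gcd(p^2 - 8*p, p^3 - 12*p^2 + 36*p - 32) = p - 8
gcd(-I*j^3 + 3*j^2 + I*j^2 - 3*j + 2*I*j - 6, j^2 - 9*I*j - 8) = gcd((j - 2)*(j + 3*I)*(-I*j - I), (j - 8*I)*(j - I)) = 1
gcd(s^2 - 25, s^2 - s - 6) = 1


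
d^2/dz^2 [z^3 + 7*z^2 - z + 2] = 6*z + 14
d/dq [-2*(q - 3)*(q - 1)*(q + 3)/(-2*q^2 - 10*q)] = (q^4 + 10*q^3 + 4*q^2 - 18*q - 45)/(q^2*(q^2 + 10*q + 25))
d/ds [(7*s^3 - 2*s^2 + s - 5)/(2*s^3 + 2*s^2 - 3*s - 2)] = (18*s^4 - 46*s^3 - 8*s^2 + 28*s - 17)/(4*s^6 + 8*s^5 - 8*s^4 - 20*s^3 + s^2 + 12*s + 4)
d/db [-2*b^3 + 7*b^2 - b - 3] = -6*b^2 + 14*b - 1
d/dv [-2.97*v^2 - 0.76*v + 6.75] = -5.94*v - 0.76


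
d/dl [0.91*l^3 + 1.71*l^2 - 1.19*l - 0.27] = 2.73*l^2 + 3.42*l - 1.19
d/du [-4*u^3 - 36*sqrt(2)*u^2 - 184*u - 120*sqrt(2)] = -12*u^2 - 72*sqrt(2)*u - 184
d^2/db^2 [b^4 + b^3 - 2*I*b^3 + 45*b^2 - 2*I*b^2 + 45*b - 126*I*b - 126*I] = 12*b^2 + b*(6 - 12*I) + 90 - 4*I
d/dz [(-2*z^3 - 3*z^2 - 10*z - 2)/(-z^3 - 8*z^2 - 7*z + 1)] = (13*z^4 + 8*z^3 - 71*z^2 - 38*z - 24)/(z^6 + 16*z^5 + 78*z^4 + 110*z^3 + 33*z^2 - 14*z + 1)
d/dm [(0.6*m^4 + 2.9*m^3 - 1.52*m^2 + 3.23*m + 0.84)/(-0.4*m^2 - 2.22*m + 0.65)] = (-0.48*m^5 - 5.156*m^4 - 11.316*m^3 + 10.3214*m^2 - 1.304*m + 3.9643)/(0.16*m^4 + 1.776*m^3 + 4.4084*m^2 - 2.886*m + 0.4225)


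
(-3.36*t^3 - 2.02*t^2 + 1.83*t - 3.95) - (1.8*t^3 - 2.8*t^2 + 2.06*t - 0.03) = -5.16*t^3 + 0.78*t^2 - 0.23*t - 3.92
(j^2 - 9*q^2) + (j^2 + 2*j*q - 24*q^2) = 2*j^2 + 2*j*q - 33*q^2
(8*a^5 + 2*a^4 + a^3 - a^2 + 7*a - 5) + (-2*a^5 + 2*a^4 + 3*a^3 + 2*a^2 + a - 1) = 6*a^5 + 4*a^4 + 4*a^3 + a^2 + 8*a - 6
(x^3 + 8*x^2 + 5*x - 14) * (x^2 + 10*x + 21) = x^5 + 18*x^4 + 106*x^3 + 204*x^2 - 35*x - 294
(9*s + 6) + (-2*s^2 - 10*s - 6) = -2*s^2 - s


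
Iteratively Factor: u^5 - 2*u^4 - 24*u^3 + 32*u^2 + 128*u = (u - 4)*(u^4 + 2*u^3 - 16*u^2 - 32*u) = (u - 4)*(u + 2)*(u^3 - 16*u) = (u - 4)^2*(u + 2)*(u^2 + 4*u) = u*(u - 4)^2*(u + 2)*(u + 4)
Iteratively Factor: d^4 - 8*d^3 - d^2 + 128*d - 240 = (d - 3)*(d^3 - 5*d^2 - 16*d + 80) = (d - 4)*(d - 3)*(d^2 - d - 20) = (d - 5)*(d - 4)*(d - 3)*(d + 4)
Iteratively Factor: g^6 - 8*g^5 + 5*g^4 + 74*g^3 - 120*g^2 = (g)*(g^5 - 8*g^4 + 5*g^3 + 74*g^2 - 120*g) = g*(g - 4)*(g^4 - 4*g^3 - 11*g^2 + 30*g) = g*(g - 5)*(g - 4)*(g^3 + g^2 - 6*g) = g*(g - 5)*(g - 4)*(g + 3)*(g^2 - 2*g) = g*(g - 5)*(g - 4)*(g - 2)*(g + 3)*(g)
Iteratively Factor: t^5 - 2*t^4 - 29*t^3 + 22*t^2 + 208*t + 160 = (t - 4)*(t^4 + 2*t^3 - 21*t^2 - 62*t - 40) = (t - 4)*(t + 4)*(t^3 - 2*t^2 - 13*t - 10) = (t - 4)*(t + 1)*(t + 4)*(t^2 - 3*t - 10) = (t - 4)*(t + 1)*(t + 2)*(t + 4)*(t - 5)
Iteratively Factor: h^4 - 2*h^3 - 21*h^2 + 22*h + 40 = (h - 5)*(h^3 + 3*h^2 - 6*h - 8) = (h - 5)*(h + 4)*(h^2 - h - 2) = (h - 5)*(h - 2)*(h + 4)*(h + 1)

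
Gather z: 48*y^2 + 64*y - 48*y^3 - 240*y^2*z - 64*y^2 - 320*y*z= -48*y^3 - 16*y^2 + 64*y + z*(-240*y^2 - 320*y)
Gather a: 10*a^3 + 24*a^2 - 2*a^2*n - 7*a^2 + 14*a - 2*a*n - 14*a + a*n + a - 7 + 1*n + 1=10*a^3 + a^2*(17 - 2*n) + a*(1 - n) + n - 6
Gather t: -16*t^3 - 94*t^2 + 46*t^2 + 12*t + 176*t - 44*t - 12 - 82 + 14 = -16*t^3 - 48*t^2 + 144*t - 80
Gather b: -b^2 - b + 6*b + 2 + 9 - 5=-b^2 + 5*b + 6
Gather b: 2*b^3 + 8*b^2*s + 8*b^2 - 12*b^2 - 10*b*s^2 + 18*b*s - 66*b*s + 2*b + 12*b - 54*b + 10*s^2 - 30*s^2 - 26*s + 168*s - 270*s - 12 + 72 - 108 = 2*b^3 + b^2*(8*s - 4) + b*(-10*s^2 - 48*s - 40) - 20*s^2 - 128*s - 48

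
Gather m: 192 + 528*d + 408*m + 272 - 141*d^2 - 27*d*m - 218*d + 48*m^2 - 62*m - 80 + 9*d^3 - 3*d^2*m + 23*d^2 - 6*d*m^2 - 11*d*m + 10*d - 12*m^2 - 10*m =9*d^3 - 118*d^2 + 320*d + m^2*(36 - 6*d) + m*(-3*d^2 - 38*d + 336) + 384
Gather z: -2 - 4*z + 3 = 1 - 4*z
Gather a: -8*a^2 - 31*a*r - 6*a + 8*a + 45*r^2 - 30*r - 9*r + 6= -8*a^2 + a*(2 - 31*r) + 45*r^2 - 39*r + 6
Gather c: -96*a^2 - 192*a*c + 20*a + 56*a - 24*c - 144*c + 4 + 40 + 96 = -96*a^2 + 76*a + c*(-192*a - 168) + 140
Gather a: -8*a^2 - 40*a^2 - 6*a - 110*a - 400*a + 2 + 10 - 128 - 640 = -48*a^2 - 516*a - 756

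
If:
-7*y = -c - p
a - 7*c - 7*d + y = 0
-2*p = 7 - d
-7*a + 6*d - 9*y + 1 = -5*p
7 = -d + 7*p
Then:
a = 8277/575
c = -18466/1725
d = 63/5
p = 14/5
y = -1948/1725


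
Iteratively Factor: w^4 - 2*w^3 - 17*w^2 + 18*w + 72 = (w + 3)*(w^3 - 5*w^2 - 2*w + 24) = (w - 4)*(w + 3)*(w^2 - w - 6) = (w - 4)*(w - 3)*(w + 3)*(w + 2)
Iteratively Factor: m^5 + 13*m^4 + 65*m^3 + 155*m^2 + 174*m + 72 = (m + 4)*(m^4 + 9*m^3 + 29*m^2 + 39*m + 18) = (m + 1)*(m + 4)*(m^3 + 8*m^2 + 21*m + 18) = (m + 1)*(m + 3)*(m + 4)*(m^2 + 5*m + 6) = (m + 1)*(m + 3)^2*(m + 4)*(m + 2)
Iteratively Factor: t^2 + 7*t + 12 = (t + 3)*(t + 4)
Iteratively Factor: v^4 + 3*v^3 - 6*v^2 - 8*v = (v)*(v^3 + 3*v^2 - 6*v - 8) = v*(v + 1)*(v^2 + 2*v - 8) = v*(v + 1)*(v + 4)*(v - 2)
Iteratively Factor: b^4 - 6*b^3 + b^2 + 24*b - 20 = (b + 2)*(b^3 - 8*b^2 + 17*b - 10) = (b - 1)*(b + 2)*(b^2 - 7*b + 10) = (b - 5)*(b - 1)*(b + 2)*(b - 2)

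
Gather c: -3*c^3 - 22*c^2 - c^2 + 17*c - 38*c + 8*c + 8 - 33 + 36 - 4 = -3*c^3 - 23*c^2 - 13*c + 7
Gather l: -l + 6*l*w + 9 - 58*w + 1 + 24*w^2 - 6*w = l*(6*w - 1) + 24*w^2 - 64*w + 10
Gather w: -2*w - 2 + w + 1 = -w - 1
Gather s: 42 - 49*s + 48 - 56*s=90 - 105*s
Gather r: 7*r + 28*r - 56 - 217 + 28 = 35*r - 245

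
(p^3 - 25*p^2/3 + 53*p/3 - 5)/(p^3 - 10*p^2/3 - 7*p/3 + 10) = (3*p^2 - 16*p + 5)/(3*p^2 - p - 10)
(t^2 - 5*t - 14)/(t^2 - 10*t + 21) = (t + 2)/(t - 3)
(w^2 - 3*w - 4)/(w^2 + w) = (w - 4)/w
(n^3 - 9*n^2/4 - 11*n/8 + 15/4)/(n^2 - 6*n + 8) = (n^2 - n/4 - 15/8)/(n - 4)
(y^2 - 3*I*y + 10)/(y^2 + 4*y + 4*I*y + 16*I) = (y^2 - 3*I*y + 10)/(y^2 + 4*y*(1 + I) + 16*I)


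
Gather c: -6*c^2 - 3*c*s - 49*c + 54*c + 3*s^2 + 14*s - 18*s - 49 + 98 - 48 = -6*c^2 + c*(5 - 3*s) + 3*s^2 - 4*s + 1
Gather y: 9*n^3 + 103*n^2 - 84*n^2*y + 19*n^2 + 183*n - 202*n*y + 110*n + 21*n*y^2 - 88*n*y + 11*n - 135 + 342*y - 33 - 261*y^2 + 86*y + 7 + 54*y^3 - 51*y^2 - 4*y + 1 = 9*n^3 + 122*n^2 + 304*n + 54*y^3 + y^2*(21*n - 312) + y*(-84*n^2 - 290*n + 424) - 160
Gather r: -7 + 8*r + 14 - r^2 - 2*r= -r^2 + 6*r + 7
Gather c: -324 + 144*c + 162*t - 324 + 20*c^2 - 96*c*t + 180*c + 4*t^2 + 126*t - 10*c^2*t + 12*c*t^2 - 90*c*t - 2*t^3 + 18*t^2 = c^2*(20 - 10*t) + c*(12*t^2 - 186*t + 324) - 2*t^3 + 22*t^2 + 288*t - 648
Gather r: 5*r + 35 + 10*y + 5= 5*r + 10*y + 40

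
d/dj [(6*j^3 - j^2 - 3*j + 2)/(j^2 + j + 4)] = 2*(3*j^4 + 6*j^3 + 37*j^2 - 6*j - 7)/(j^4 + 2*j^3 + 9*j^2 + 8*j + 16)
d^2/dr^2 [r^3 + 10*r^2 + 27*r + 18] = 6*r + 20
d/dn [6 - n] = -1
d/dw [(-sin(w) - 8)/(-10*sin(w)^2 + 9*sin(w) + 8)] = (-10*sin(w)^2 - 160*sin(w) + 64)*cos(w)/(-10*sin(w)^2 + 9*sin(w) + 8)^2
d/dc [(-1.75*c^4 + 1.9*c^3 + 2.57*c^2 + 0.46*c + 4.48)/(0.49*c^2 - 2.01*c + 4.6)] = (-1.715*c^5 + 11.4835*c^4 - 39.838*c^3 + 20.8289*c^2 + 19.2536*c + 11.1208)/(0.2401*c^4 - 1.9698*c^3 + 8.5481*c^2 - 18.492*c + 21.16)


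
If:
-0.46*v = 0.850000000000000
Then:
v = -1.85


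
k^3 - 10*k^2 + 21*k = k*(k - 7)*(k - 3)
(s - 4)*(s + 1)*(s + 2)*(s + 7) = s^4 + 6*s^3 - 17*s^2 - 78*s - 56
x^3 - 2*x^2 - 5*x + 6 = (x - 3)*(x - 1)*(x + 2)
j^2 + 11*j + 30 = (j + 5)*(j + 6)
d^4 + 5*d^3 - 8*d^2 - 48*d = d*(d - 3)*(d + 4)^2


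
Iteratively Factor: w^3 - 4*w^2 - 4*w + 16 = (w - 2)*(w^2 - 2*w - 8) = (w - 2)*(w + 2)*(w - 4)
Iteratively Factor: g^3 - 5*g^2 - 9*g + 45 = (g - 3)*(g^2 - 2*g - 15) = (g - 3)*(g + 3)*(g - 5)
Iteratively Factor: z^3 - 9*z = (z + 3)*(z^2 - 3*z) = z*(z + 3)*(z - 3)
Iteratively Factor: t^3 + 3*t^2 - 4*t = (t)*(t^2 + 3*t - 4) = t*(t - 1)*(t + 4)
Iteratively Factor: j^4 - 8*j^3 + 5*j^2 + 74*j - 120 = (j + 3)*(j^3 - 11*j^2 + 38*j - 40) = (j - 4)*(j + 3)*(j^2 - 7*j + 10) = (j - 4)*(j - 2)*(j + 3)*(j - 5)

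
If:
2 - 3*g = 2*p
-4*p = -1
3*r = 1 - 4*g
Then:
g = 1/2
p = 1/4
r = -1/3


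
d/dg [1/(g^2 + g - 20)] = (-2*g - 1)/(g^2 + g - 20)^2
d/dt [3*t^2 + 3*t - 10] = 6*t + 3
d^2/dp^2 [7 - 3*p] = 0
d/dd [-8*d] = -8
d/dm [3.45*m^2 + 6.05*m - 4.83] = 6.9*m + 6.05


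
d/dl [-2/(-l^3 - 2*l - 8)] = 2*(-3*l^2 - 2)/(l^3 + 2*l + 8)^2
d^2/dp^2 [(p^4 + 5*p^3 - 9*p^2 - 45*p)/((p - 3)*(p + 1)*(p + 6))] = 4*(p^3 - 9*p^2 - 81*p - 171)/(p^6 + 21*p^5 + 165*p^4 + 595*p^3 + 990*p^2 + 756*p + 216)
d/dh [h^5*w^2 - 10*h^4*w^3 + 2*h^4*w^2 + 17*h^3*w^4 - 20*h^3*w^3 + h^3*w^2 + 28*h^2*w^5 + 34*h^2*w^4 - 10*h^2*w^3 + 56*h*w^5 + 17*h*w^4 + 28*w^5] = w^2*(5*h^4 - 40*h^3*w + 8*h^3 + 51*h^2*w^2 - 60*h^2*w + 3*h^2 + 56*h*w^3 + 68*h*w^2 - 20*h*w + 56*w^3 + 17*w^2)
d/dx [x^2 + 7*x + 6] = 2*x + 7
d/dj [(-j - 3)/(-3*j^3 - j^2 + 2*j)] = (j*(3*j^2 + j - 2) - (j + 3)*(9*j^2 + 2*j - 2))/(j^2*(3*j^2 + j - 2)^2)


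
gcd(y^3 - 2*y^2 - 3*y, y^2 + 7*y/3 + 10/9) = 1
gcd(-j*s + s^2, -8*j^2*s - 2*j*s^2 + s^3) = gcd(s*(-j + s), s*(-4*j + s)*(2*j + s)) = s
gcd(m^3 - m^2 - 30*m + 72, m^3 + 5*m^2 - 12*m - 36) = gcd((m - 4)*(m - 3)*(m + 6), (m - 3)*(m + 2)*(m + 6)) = m^2 + 3*m - 18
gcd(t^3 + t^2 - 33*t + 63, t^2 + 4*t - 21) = t^2 + 4*t - 21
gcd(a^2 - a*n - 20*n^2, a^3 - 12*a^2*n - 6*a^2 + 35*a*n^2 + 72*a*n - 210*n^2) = a - 5*n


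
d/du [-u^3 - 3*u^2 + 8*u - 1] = -3*u^2 - 6*u + 8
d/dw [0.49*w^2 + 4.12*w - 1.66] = 0.98*w + 4.12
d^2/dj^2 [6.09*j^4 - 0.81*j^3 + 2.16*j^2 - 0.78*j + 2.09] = 73.08*j^2 - 4.86*j + 4.32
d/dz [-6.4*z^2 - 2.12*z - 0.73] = -12.8*z - 2.12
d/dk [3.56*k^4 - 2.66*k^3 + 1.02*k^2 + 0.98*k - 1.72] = 14.24*k^3 - 7.98*k^2 + 2.04*k + 0.98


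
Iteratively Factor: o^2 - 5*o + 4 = (o - 1)*(o - 4)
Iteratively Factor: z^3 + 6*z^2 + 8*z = (z + 2)*(z^2 + 4*z) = (z + 2)*(z + 4)*(z)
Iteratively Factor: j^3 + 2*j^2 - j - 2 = (j - 1)*(j^2 + 3*j + 2) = (j - 1)*(j + 1)*(j + 2)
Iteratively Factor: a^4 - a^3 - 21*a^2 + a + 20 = (a - 5)*(a^3 + 4*a^2 - a - 4) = (a - 5)*(a - 1)*(a^2 + 5*a + 4) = (a - 5)*(a - 1)*(a + 1)*(a + 4)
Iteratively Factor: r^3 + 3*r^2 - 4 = (r - 1)*(r^2 + 4*r + 4) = (r - 1)*(r + 2)*(r + 2)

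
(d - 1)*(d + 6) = d^2 + 5*d - 6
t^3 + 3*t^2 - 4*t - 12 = (t - 2)*(t + 2)*(t + 3)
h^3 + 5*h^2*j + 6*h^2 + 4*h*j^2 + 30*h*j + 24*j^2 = (h + 6)*(h + j)*(h + 4*j)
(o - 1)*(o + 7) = o^2 + 6*o - 7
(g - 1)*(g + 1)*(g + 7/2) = g^3 + 7*g^2/2 - g - 7/2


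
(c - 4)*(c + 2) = c^2 - 2*c - 8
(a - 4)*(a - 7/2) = a^2 - 15*a/2 + 14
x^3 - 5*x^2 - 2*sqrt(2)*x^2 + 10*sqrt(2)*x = x*(x - 5)*(x - 2*sqrt(2))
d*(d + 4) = d^2 + 4*d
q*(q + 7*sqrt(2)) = q^2 + 7*sqrt(2)*q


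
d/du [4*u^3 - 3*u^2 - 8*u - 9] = 12*u^2 - 6*u - 8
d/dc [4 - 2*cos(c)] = 2*sin(c)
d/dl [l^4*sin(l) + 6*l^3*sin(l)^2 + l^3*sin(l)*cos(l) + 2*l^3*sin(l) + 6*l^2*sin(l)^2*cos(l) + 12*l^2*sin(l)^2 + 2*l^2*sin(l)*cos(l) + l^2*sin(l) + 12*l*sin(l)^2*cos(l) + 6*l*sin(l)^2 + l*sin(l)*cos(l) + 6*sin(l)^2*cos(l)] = l^4*cos(l) + 4*l^3*sin(l) + 6*l^3*sin(2*l) + 2*l^3*cos(l) + l^3*cos(2*l) + 9*l^2*sin(l)/2 + 27*l^2*sin(2*l)/2 + 9*l^2*sin(3*l)/2 + l^2*cos(l) - 7*l^2*cos(2*l) + 9*l^2 - l*sin(l) + 8*l*sin(2*l) + 9*l*sin(3*l) + 3*l*cos(l) - 11*l*cos(2*l) - 3*l*cos(3*l) + 12*l - 3*sin(l)/2 + sin(2*l)/2 + 9*sin(3*l)/2 + 3*cos(l) - 3*cos(2*l) - 3*cos(3*l) + 3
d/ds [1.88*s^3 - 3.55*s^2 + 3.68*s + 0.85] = 5.64*s^2 - 7.1*s + 3.68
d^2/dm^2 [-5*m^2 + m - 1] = -10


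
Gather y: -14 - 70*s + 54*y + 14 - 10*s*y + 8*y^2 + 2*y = -70*s + 8*y^2 + y*(56 - 10*s)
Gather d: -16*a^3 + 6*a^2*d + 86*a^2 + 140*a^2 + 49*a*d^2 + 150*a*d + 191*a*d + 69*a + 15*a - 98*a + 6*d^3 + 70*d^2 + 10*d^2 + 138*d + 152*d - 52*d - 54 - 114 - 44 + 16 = -16*a^3 + 226*a^2 - 14*a + 6*d^3 + d^2*(49*a + 80) + d*(6*a^2 + 341*a + 238) - 196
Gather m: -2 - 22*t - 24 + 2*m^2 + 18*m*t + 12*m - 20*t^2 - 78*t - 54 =2*m^2 + m*(18*t + 12) - 20*t^2 - 100*t - 80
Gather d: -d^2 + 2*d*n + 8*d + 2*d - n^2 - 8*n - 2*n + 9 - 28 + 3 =-d^2 + d*(2*n + 10) - n^2 - 10*n - 16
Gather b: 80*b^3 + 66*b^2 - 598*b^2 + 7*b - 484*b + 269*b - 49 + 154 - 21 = 80*b^3 - 532*b^2 - 208*b + 84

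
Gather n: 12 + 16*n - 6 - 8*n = 8*n + 6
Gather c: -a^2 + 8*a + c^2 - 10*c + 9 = -a^2 + 8*a + c^2 - 10*c + 9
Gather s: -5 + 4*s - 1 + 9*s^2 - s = 9*s^2 + 3*s - 6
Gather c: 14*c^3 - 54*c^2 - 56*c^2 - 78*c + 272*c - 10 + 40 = 14*c^3 - 110*c^2 + 194*c + 30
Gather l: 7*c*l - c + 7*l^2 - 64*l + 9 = -c + 7*l^2 + l*(7*c - 64) + 9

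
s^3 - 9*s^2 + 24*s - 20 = (s - 5)*(s - 2)^2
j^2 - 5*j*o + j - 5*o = (j + 1)*(j - 5*o)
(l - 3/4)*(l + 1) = l^2 + l/4 - 3/4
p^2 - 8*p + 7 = (p - 7)*(p - 1)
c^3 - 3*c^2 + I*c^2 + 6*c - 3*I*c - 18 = (c - 3)*(c - 2*I)*(c + 3*I)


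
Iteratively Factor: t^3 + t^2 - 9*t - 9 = (t - 3)*(t^2 + 4*t + 3) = (t - 3)*(t + 1)*(t + 3)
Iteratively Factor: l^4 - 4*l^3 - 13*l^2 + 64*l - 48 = (l - 4)*(l^3 - 13*l + 12) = (l - 4)*(l + 4)*(l^2 - 4*l + 3) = (l - 4)*(l - 1)*(l + 4)*(l - 3)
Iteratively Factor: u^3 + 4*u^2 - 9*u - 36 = (u + 3)*(u^2 + u - 12) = (u + 3)*(u + 4)*(u - 3)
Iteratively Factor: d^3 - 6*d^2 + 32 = (d - 4)*(d^2 - 2*d - 8) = (d - 4)^2*(d + 2)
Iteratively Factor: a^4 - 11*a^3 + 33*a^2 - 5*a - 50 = (a - 5)*(a^3 - 6*a^2 + 3*a + 10) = (a - 5)*(a - 2)*(a^2 - 4*a - 5) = (a - 5)*(a - 2)*(a + 1)*(a - 5)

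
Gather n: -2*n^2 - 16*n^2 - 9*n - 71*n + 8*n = -18*n^2 - 72*n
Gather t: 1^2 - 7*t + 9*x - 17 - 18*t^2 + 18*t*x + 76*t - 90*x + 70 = -18*t^2 + t*(18*x + 69) - 81*x + 54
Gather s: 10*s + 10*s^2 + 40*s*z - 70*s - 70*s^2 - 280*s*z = -60*s^2 + s*(-240*z - 60)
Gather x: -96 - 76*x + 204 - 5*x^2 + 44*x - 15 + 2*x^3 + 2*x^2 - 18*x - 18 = 2*x^3 - 3*x^2 - 50*x + 75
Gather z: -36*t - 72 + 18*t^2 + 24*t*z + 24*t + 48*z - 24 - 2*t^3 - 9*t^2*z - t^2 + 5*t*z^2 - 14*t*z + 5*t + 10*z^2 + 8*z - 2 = -2*t^3 + 17*t^2 - 7*t + z^2*(5*t + 10) + z*(-9*t^2 + 10*t + 56) - 98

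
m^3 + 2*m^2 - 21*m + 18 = (m - 3)*(m - 1)*(m + 6)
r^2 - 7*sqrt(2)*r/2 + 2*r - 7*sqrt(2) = (r + 2)*(r - 7*sqrt(2)/2)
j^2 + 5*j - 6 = (j - 1)*(j + 6)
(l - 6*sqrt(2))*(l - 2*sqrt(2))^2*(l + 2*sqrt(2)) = l^4 - 8*sqrt(2)*l^3 + 16*l^2 + 64*sqrt(2)*l - 192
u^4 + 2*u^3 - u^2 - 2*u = u*(u - 1)*(u + 1)*(u + 2)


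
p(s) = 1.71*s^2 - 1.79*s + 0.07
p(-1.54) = 6.88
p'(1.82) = 4.43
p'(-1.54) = -7.06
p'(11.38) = 37.13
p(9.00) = 122.47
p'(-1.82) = -8.01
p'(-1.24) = -6.03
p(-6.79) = 91.06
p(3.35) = 13.26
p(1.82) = 2.48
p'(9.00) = 28.99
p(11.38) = 201.15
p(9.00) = 122.47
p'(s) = 3.42*s - 1.79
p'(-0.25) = -2.64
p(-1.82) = 8.99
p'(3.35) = 9.67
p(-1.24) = 4.92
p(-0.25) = 0.62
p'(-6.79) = -25.01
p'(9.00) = 28.99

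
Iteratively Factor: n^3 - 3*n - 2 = (n + 1)*(n^2 - n - 2) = (n - 2)*(n + 1)*(n + 1)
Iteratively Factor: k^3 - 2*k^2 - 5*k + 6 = (k - 3)*(k^2 + k - 2) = (k - 3)*(k - 1)*(k + 2)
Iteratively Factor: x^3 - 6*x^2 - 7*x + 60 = (x - 4)*(x^2 - 2*x - 15) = (x - 5)*(x - 4)*(x + 3)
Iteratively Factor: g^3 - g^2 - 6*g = (g + 2)*(g^2 - 3*g) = (g - 3)*(g + 2)*(g)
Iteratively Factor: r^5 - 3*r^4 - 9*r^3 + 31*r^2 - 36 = (r - 3)*(r^4 - 9*r^2 + 4*r + 12) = (r - 3)*(r + 3)*(r^3 - 3*r^2 + 4) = (r - 3)*(r - 2)*(r + 3)*(r^2 - r - 2) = (r - 3)*(r - 2)*(r + 1)*(r + 3)*(r - 2)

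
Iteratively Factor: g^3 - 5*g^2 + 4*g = (g)*(g^2 - 5*g + 4) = g*(g - 1)*(g - 4)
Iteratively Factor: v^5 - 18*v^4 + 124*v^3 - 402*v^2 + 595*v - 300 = (v - 1)*(v^4 - 17*v^3 + 107*v^2 - 295*v + 300) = (v - 3)*(v - 1)*(v^3 - 14*v^2 + 65*v - 100) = (v - 4)*(v - 3)*(v - 1)*(v^2 - 10*v + 25) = (v - 5)*(v - 4)*(v - 3)*(v - 1)*(v - 5)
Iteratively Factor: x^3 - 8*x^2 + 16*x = (x - 4)*(x^2 - 4*x) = x*(x - 4)*(x - 4)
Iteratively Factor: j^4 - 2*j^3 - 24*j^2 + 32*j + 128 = (j - 4)*(j^3 + 2*j^2 - 16*j - 32) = (j - 4)*(j + 4)*(j^2 - 2*j - 8) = (j - 4)^2*(j + 4)*(j + 2)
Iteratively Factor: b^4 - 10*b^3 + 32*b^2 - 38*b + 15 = (b - 5)*(b^3 - 5*b^2 + 7*b - 3) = (b - 5)*(b - 1)*(b^2 - 4*b + 3) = (b - 5)*(b - 1)^2*(b - 3)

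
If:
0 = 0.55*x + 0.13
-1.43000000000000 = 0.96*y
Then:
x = -0.24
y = -1.49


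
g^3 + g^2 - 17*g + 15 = (g - 3)*(g - 1)*(g + 5)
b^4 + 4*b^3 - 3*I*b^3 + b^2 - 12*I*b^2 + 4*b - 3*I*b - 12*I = (b + 4)*(b - 3*I)*(b - I)*(b + I)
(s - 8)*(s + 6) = s^2 - 2*s - 48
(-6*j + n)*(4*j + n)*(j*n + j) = -24*j^3*n - 24*j^3 - 2*j^2*n^2 - 2*j^2*n + j*n^3 + j*n^2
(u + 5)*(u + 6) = u^2 + 11*u + 30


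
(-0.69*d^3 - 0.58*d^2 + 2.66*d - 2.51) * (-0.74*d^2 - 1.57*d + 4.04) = 0.5106*d^5 + 1.5125*d^4 - 3.8454*d^3 - 4.662*d^2 + 14.6871*d - 10.1404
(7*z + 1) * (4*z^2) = 28*z^3 + 4*z^2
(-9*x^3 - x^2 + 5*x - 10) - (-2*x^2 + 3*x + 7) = -9*x^3 + x^2 + 2*x - 17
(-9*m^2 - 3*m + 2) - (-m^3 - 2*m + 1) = m^3 - 9*m^2 - m + 1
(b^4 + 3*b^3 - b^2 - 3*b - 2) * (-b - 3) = -b^5 - 6*b^4 - 8*b^3 + 6*b^2 + 11*b + 6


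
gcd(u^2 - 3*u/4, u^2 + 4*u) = u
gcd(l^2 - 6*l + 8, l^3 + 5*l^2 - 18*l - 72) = l - 4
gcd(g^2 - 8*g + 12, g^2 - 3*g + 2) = g - 2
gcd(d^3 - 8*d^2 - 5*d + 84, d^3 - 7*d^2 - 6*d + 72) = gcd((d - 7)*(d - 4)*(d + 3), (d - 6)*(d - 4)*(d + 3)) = d^2 - d - 12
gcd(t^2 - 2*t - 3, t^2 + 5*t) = 1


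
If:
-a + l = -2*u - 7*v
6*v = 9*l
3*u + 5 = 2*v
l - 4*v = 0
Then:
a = -10/3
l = 0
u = -5/3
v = 0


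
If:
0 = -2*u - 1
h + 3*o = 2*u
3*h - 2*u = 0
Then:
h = -1/3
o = -2/9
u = -1/2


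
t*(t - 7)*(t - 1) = t^3 - 8*t^2 + 7*t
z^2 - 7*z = z*(z - 7)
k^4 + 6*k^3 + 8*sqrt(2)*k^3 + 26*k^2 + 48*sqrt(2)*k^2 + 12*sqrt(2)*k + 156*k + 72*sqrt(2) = (k + 6)*(k + sqrt(2))^2*(k + 6*sqrt(2))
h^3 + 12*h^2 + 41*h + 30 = (h + 1)*(h + 5)*(h + 6)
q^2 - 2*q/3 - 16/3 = (q - 8/3)*(q + 2)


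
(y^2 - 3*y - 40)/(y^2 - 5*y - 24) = (y + 5)/(y + 3)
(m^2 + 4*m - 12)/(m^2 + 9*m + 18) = (m - 2)/(m + 3)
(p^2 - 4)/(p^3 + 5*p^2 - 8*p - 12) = (p + 2)/(p^2 + 7*p + 6)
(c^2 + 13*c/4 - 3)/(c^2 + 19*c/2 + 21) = (4*c^2 + 13*c - 12)/(2*(2*c^2 + 19*c + 42))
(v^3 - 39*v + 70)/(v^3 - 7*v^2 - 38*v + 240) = (v^2 + 5*v - 14)/(v^2 - 2*v - 48)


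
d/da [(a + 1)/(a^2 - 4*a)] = (-a^2 - 2*a + 4)/(a^2*(a^2 - 8*a + 16))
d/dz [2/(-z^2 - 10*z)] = 4*(z + 5)/(z^2*(z + 10)^2)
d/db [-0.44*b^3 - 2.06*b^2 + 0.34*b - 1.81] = -1.32*b^2 - 4.12*b + 0.34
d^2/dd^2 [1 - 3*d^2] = -6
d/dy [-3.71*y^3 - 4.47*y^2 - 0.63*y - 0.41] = -11.13*y^2 - 8.94*y - 0.63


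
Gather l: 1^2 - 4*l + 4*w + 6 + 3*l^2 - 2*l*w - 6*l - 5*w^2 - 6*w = 3*l^2 + l*(-2*w - 10) - 5*w^2 - 2*w + 7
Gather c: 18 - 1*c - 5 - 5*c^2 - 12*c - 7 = -5*c^2 - 13*c + 6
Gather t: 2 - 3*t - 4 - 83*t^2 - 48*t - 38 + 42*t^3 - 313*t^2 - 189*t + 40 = 42*t^3 - 396*t^2 - 240*t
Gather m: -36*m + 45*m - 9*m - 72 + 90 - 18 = 0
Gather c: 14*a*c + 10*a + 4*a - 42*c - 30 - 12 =14*a + c*(14*a - 42) - 42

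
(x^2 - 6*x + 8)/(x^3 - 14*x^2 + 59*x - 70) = (x - 4)/(x^2 - 12*x + 35)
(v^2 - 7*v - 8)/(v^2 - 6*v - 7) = (v - 8)/(v - 7)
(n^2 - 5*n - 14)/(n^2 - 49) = (n + 2)/(n + 7)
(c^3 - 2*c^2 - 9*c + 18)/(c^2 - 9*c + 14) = (c^2 - 9)/(c - 7)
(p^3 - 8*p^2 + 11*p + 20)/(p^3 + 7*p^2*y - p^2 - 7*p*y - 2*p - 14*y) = (p^2 - 9*p + 20)/(p^2 + 7*p*y - 2*p - 14*y)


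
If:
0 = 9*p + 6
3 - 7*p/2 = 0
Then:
No Solution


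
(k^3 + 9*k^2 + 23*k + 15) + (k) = k^3 + 9*k^2 + 24*k + 15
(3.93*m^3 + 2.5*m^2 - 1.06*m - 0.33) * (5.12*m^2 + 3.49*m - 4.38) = 20.1216*m^5 + 26.5157*m^4 - 13.9156*m^3 - 16.339*m^2 + 3.4911*m + 1.4454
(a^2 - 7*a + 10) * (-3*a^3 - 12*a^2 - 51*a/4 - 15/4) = -3*a^5 + 9*a^4 + 165*a^3/4 - 69*a^2/2 - 405*a/4 - 75/2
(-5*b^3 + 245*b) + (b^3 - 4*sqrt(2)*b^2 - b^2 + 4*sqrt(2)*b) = -4*b^3 - 4*sqrt(2)*b^2 - b^2 + 4*sqrt(2)*b + 245*b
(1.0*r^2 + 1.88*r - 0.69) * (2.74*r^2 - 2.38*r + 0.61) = 2.74*r^4 + 2.7712*r^3 - 5.755*r^2 + 2.789*r - 0.4209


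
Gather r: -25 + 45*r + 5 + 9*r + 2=54*r - 18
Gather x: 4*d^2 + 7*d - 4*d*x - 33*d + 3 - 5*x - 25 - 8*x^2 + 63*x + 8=4*d^2 - 26*d - 8*x^2 + x*(58 - 4*d) - 14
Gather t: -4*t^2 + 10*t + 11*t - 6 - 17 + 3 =-4*t^2 + 21*t - 20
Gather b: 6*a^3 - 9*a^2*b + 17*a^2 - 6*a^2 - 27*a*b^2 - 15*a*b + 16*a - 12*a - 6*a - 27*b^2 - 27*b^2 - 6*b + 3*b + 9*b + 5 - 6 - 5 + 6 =6*a^3 + 11*a^2 - 2*a + b^2*(-27*a - 54) + b*(-9*a^2 - 15*a + 6)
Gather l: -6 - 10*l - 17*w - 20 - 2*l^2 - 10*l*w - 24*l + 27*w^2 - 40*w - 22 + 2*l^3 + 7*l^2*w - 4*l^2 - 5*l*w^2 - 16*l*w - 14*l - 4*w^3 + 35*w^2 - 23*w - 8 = 2*l^3 + l^2*(7*w - 6) + l*(-5*w^2 - 26*w - 48) - 4*w^3 + 62*w^2 - 80*w - 56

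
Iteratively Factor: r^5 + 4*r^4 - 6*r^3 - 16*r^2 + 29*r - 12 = (r - 1)*(r^4 + 5*r^3 - r^2 - 17*r + 12) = (r - 1)*(r + 3)*(r^3 + 2*r^2 - 7*r + 4) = (r - 1)^2*(r + 3)*(r^2 + 3*r - 4) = (r - 1)^2*(r + 3)*(r + 4)*(r - 1)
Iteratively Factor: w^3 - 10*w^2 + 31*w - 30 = (w - 3)*(w^2 - 7*w + 10) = (w - 5)*(w - 3)*(w - 2)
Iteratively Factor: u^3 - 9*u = (u - 3)*(u^2 + 3*u) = u*(u - 3)*(u + 3)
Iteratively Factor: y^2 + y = (y + 1)*(y)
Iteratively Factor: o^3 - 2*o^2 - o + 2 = (o - 1)*(o^2 - o - 2) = (o - 2)*(o - 1)*(o + 1)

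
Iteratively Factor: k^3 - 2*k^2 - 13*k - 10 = (k + 1)*(k^2 - 3*k - 10) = (k + 1)*(k + 2)*(k - 5)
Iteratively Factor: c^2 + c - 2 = (c + 2)*(c - 1)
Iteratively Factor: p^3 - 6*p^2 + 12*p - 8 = (p - 2)*(p^2 - 4*p + 4) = (p - 2)^2*(p - 2)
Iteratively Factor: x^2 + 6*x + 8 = (x + 4)*(x + 2)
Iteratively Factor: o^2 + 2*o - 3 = (o + 3)*(o - 1)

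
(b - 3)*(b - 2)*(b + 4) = b^3 - b^2 - 14*b + 24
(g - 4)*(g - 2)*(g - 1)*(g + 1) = g^4 - 6*g^3 + 7*g^2 + 6*g - 8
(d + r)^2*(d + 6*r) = d^3 + 8*d^2*r + 13*d*r^2 + 6*r^3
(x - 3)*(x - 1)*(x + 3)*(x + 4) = x^4 + 3*x^3 - 13*x^2 - 27*x + 36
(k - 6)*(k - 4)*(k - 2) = k^3 - 12*k^2 + 44*k - 48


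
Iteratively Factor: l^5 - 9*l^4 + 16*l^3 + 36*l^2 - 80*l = (l)*(l^4 - 9*l^3 + 16*l^2 + 36*l - 80) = l*(l + 2)*(l^3 - 11*l^2 + 38*l - 40) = l*(l - 2)*(l + 2)*(l^2 - 9*l + 20) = l*(l - 4)*(l - 2)*(l + 2)*(l - 5)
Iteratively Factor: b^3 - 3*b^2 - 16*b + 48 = (b + 4)*(b^2 - 7*b + 12) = (b - 3)*(b + 4)*(b - 4)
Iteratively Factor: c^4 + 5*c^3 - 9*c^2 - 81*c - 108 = (c + 3)*(c^3 + 2*c^2 - 15*c - 36) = (c - 4)*(c + 3)*(c^2 + 6*c + 9) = (c - 4)*(c + 3)^2*(c + 3)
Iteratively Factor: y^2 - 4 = (y + 2)*(y - 2)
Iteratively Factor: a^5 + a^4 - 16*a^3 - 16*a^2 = (a + 4)*(a^4 - 3*a^3 - 4*a^2) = (a + 1)*(a + 4)*(a^3 - 4*a^2) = a*(a + 1)*(a + 4)*(a^2 - 4*a) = a*(a - 4)*(a + 1)*(a + 4)*(a)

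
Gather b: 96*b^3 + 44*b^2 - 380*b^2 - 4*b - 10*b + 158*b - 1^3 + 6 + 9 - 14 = 96*b^3 - 336*b^2 + 144*b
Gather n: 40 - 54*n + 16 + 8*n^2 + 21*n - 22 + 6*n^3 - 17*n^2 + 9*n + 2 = 6*n^3 - 9*n^2 - 24*n + 36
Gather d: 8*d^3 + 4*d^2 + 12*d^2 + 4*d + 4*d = 8*d^3 + 16*d^2 + 8*d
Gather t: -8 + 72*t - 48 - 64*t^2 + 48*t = -64*t^2 + 120*t - 56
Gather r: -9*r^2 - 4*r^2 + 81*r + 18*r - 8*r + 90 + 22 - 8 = -13*r^2 + 91*r + 104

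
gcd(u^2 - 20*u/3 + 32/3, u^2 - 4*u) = u - 4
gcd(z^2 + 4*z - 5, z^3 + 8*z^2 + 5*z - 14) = z - 1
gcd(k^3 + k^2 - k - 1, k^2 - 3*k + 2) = k - 1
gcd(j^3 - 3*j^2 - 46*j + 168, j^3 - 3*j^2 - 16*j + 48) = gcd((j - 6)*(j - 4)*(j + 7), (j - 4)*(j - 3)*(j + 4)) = j - 4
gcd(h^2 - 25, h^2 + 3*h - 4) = 1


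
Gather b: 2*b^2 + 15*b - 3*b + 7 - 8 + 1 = 2*b^2 + 12*b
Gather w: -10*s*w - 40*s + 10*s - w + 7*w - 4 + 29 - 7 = -30*s + w*(6 - 10*s) + 18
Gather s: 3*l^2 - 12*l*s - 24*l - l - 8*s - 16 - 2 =3*l^2 - 25*l + s*(-12*l - 8) - 18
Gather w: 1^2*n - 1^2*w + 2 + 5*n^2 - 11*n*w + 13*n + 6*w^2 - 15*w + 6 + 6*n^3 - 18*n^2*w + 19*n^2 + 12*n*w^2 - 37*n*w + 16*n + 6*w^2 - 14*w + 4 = 6*n^3 + 24*n^2 + 30*n + w^2*(12*n + 12) + w*(-18*n^2 - 48*n - 30) + 12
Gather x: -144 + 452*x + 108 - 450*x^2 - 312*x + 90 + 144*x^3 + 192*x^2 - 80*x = 144*x^3 - 258*x^2 + 60*x + 54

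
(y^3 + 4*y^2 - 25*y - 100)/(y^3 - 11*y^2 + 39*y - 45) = (y^2 + 9*y + 20)/(y^2 - 6*y + 9)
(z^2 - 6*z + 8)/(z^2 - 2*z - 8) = (z - 2)/(z + 2)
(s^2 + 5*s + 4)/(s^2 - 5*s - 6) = (s + 4)/(s - 6)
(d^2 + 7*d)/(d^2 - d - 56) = d/(d - 8)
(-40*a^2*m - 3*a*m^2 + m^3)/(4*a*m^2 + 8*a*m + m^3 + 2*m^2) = (-40*a^2 - 3*a*m + m^2)/(4*a*m + 8*a + m^2 + 2*m)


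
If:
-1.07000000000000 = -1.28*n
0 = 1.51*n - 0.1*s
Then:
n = 0.84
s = 12.62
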